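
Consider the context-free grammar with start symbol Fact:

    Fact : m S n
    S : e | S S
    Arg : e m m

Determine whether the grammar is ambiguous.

Ambiguous

Witness: m e e e n

Derivation 1: Fact ⇒ m S n ⇒ m S S n ⇒ m e S n ⇒ m e S S n ⇒ m e e S n ⇒ m e e e n
Derivation 2: Fact ⇒ m S n ⇒ m S S n ⇒ m S S S n ⇒ m e S S n ⇒ m e e S n ⇒ m e e e n

Two distinct leftmost derivations for the same string.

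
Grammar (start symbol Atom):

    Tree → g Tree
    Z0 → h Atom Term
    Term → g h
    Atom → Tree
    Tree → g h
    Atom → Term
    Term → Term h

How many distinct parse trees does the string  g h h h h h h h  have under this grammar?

Parse trees for g h h h h h h h:
  [Atom [Term [Term [Term [Term [Term [Term [Term g h] h] h] h] h] h] h]]

1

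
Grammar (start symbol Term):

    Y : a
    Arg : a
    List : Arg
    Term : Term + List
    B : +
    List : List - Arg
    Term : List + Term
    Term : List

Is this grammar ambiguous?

Ambiguous

Witness: a + a

Derivation 1: Term ⇒ Term + List ⇒ List + List ⇒ Arg + List ⇒ a + List ⇒ a + Arg ⇒ a + a
Derivation 2: Term ⇒ List + Term ⇒ Arg + Term ⇒ a + Term ⇒ a + List ⇒ a + Arg ⇒ a + a

Two distinct leftmost derivations for the same string.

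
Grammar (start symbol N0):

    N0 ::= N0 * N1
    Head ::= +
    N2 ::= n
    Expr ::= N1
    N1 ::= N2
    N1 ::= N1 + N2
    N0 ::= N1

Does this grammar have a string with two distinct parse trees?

Unambiguous

(Head, Expr are unreachable from N0, so their rules don't affect L(N0).) This is a standard precedence ladder (N0 over N1 over N2), with each level left-recursive on its own operator ('*' at N0, '+' at N1). That structure is LR(1), hence unambiguous.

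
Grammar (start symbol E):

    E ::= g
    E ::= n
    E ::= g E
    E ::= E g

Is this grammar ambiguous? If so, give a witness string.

Ambiguous

Witness: g g

Derivation 1: E ⇒ g E ⇒ g g
Derivation 2: E ⇒ E g ⇒ g g

Two distinct leftmost derivations for the same string.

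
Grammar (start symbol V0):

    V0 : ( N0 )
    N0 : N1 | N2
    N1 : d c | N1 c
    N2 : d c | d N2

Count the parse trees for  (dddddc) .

Parse trees for (dddddc):
  [V0 ( [N0 [N2 d [N2 d [N2 d [N2 d [N2 d c]]]]]] )]

1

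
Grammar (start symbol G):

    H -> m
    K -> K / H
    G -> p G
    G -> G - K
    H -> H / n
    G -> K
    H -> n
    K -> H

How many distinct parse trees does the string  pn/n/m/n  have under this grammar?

Parse trees for pn/n/m/n:
  [G p [G [K [K [K [H n]] / [H n]] / [H [H m] / n]]]]
  [G p [G [K [K [H [H n] / n]] / [H [H m] / n]]]]
  [G p [G [K [K [K [K [H n]] / [H n]] / [H m]] / [H n]]]]
  [G p [G [K [K [K [H [H n] / n]] / [H m]] / [H n]]]]

4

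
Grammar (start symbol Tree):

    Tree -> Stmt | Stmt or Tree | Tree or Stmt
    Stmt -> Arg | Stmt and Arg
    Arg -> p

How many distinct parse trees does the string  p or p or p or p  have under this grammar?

Parse trees for p or p or p or p:
  [Tree [Stmt [Arg p]] or [Tree [Stmt [Arg p]] or [Tree [Stmt [Arg p]] or [Tree [Stmt [Arg p]]]]]]
  [Tree [Stmt [Arg p]] or [Tree [Stmt [Arg p]] or [Tree [Tree [Stmt [Arg p]]] or [Stmt [Arg p]]]]]
  [Tree [Stmt [Arg p]] or [Tree [Tree [Stmt [Arg p]] or [Tree [Stmt [Arg p]]]] or [Stmt [Arg p]]]]
  [Tree [Stmt [Arg p]] or [Tree [Tree [Tree [Stmt [Arg p]]] or [Stmt [Arg p]]] or [Stmt [Arg p]]]]
  [Tree [Tree [Stmt [Arg p]] or [Tree [Stmt [Arg p]] or [Tree [Stmt [Arg p]]]]] or [Stmt [Arg p]]]
  [Tree [Tree [Stmt [Arg p]] or [Tree [Tree [Stmt [Arg p]]] or [Stmt [Arg p]]]] or [Stmt [Arg p]]]
  [Tree [Tree [Tree [Stmt [Arg p]] or [Tree [Stmt [Arg p]]]] or [Stmt [Arg p]]] or [Stmt [Arg p]]]
  [Tree [Tree [Tree [Tree [Stmt [Arg p]]] or [Stmt [Arg p]]] or [Stmt [Arg p]]] or [Stmt [Arg p]]]

8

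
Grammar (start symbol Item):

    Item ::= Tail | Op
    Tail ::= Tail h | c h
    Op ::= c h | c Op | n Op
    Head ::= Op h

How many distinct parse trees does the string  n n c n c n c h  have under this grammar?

Parse trees for n n c n c n c h:
  [Item [Op n [Op n [Op c [Op n [Op c [Op n [Op c h]]]]]]]]

1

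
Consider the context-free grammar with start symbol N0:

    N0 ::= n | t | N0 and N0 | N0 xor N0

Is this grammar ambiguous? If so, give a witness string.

Ambiguous

Witness: n and n and n

Derivation 1: N0 ⇒ N0 and N0 ⇒ n and N0 ⇒ n and N0 and N0 ⇒ n and n and N0 ⇒ n and n and n
Derivation 2: N0 ⇒ N0 and N0 ⇒ N0 and N0 and N0 ⇒ n and N0 and N0 ⇒ n and n and N0 ⇒ n and n and n

Two distinct leftmost derivations for the same string.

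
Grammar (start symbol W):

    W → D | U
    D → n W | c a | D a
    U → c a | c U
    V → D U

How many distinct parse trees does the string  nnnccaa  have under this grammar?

3

Parse trees for nnnccaa:
  [W [D n [W [D n [W [D [D n [W [U c [U c a]]]] a]]]]]]
  [W [D n [W [D [D n [W [D n [W [U c [U c a]]]]]] a]]]]
  [W [D [D n [W [D n [W [D n [W [U c [U c a]]]]]]]] a]]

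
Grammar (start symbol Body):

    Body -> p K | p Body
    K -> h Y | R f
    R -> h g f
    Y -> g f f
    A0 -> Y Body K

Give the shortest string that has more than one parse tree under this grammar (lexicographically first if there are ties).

p h g f f

length 5: p h g f f has 2 parse trees

Two derivations of p h g f f:
  Body ⇒ p K ⇒ p h Y ⇒ p h g f f
  Body ⇒ p K ⇒ p R f ⇒ p h g f f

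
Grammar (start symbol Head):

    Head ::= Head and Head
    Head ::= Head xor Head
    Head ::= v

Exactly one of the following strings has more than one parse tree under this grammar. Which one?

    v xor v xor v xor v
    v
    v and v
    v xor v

v xor v xor v xor v: 5 trees
v: 1 tree
v and v: 1 tree
v xor v: 1 tree

v xor v xor v xor v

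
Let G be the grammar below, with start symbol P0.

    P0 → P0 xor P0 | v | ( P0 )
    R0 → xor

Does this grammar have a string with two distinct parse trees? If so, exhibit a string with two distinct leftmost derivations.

Witness: v xor v xor v

Derivation 1: P0 ⇒ P0 xor P0 ⇒ P0 xor P0 xor P0 ⇒ v xor P0 xor P0 ⇒ v xor v xor P0 ⇒ v xor v xor v
Derivation 2: P0 ⇒ P0 xor P0 ⇒ v xor P0 ⇒ v xor P0 xor P0 ⇒ v xor v xor P0 ⇒ v xor v xor v

Two distinct leftmost derivations for the same string.

Ambiguous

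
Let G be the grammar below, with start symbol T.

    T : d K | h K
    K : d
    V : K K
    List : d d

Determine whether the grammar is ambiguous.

Unambiguous

(V, List are unreachable from T, so their rules don't affect L(T).) Each reachable nonterminal has at most one production per leading terminal, and all productions are right-linear; the derivation is determined token-by-token.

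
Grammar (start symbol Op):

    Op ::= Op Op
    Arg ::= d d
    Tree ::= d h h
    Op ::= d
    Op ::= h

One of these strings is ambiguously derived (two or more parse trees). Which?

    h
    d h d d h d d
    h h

h: 1 tree
d h d d h d d: 132 trees
h h: 1 tree

d h d d h d d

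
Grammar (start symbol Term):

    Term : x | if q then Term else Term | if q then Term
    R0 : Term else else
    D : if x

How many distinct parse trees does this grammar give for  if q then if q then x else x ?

2

Parse trees for if q then if q then x else x:
  [Term if q then [Term if q then [Term x]] else [Term x]]
  [Term if q then [Term if q then [Term x] else [Term x]]]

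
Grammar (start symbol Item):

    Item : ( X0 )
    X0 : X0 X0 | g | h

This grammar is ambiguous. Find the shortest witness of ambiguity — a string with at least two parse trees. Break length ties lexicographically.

( g g g )

length 3: no string has ≥2 trees
length 4: no string has ≥2 trees
length 5: ( g g g ) has 2 parse trees

Two derivations of ( g g g ):
  Item ⇒ ( X0 ) ⇒ ( X0 X0 ) ⇒ ( X0 X0 X0 ) ⇒ ( g X0 X0 ) ⇒ ( g g X0 ) ⇒ ( g g g )
  Item ⇒ ( X0 ) ⇒ ( X0 X0 ) ⇒ ( g X0 ) ⇒ ( g X0 X0 ) ⇒ ( g g X0 ) ⇒ ( g g g )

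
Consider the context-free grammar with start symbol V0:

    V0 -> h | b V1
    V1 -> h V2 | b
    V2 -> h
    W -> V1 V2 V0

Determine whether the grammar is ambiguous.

Unambiguous

(W is unreachable from V0, so its rules don't affect L(V0).) Each reachable nonterminal has at most one production per leading terminal, and all productions are right-linear; the derivation is determined token-by-token.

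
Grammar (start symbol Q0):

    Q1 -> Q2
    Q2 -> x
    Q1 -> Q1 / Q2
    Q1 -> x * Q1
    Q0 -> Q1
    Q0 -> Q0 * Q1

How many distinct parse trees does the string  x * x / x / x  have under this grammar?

4

Parse trees for x * x / x / x:
  [Q0 [Q1 [Q1 [Q1 x * [Q1 [Q2 x]]] / [Q2 x]] / [Q2 x]]]
  [Q0 [Q1 [Q1 x * [Q1 [Q1 [Q2 x]] / [Q2 x]]] / [Q2 x]]]
  [Q0 [Q1 x * [Q1 [Q1 [Q1 [Q2 x]] / [Q2 x]] / [Q2 x]]]]
  [Q0 [Q0 [Q1 [Q2 x]]] * [Q1 [Q1 [Q1 [Q2 x]] / [Q2 x]] / [Q2 x]]]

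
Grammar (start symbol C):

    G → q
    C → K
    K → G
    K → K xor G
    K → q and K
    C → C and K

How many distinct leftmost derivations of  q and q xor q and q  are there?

3

Parse trees for q and q xor q and q:
  [C [C [K [K q and [K [G q]]] xor [G q]]] and [K [G q]]]
  [C [C [K q and [K [K [G q]] xor [G q]]]] and [K [G q]]]
  [C [C [C [K [G q]]] and [K [K [G q]] xor [G q]]] and [K [G q]]]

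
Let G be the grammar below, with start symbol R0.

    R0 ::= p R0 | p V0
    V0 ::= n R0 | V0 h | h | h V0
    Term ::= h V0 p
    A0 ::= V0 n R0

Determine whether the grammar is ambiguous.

Ambiguous

Witness: p h h

Derivation 1: R0 ⇒ p V0 ⇒ p V0 h ⇒ p h h
Derivation 2: R0 ⇒ p V0 ⇒ p h V0 ⇒ p h h

Two distinct leftmost derivations for the same string.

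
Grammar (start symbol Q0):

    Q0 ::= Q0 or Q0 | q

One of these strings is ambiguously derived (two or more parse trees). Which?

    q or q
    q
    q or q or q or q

q or q or q or q

q or q: 1 tree
q: 1 tree
q or q or q or q: 5 trees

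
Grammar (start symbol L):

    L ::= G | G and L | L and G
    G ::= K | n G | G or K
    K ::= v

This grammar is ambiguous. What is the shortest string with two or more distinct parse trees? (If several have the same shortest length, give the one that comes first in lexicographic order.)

v and v

length 1: no string has ≥2 trees
length 2: no string has ≥2 trees
length 3: v and v has 2 parse trees

Two derivations of v and v:
  L ⇒ G and L ⇒ K and L ⇒ v and L ⇒ v and G ⇒ v and K ⇒ v and v
  L ⇒ L and G ⇒ G and G ⇒ K and G ⇒ v and G ⇒ v and K ⇒ v and v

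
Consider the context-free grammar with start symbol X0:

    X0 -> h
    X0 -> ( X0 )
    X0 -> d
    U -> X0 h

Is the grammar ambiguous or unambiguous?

(U is unreachable from X0, so its rules don't affect L(X0).) L(X0) is { openⁿ atom closeⁿ : n ≥ 0 }. The bracket depth fixes n, and the derivation is forced at every step.

Unambiguous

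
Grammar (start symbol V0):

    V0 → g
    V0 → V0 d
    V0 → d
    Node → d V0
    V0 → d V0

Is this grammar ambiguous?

Witness: d d

Derivation 1: V0 ⇒ V0 d ⇒ d d
Derivation 2: V0 ⇒ d V0 ⇒ d d

Two distinct leftmost derivations for the same string.

Ambiguous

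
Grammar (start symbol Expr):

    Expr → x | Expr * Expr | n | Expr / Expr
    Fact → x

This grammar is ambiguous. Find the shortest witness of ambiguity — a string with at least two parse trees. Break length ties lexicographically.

n * n * n

length 1: no string has ≥2 trees
length 3: no string has ≥2 trees
length 5: n * n * n has 2 parse trees

Two derivations of n * n * n:
  Expr ⇒ Expr * Expr ⇒ Expr * Expr * Expr ⇒ n * Expr * Expr ⇒ n * n * Expr ⇒ n * n * n
  Expr ⇒ Expr * Expr ⇒ n * Expr ⇒ n * Expr * Expr ⇒ n * n * Expr ⇒ n * n * n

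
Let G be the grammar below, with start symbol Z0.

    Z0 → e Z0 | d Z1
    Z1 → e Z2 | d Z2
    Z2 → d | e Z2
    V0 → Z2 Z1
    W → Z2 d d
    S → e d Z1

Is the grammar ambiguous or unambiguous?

(V0, W, S are unreachable from Z0, so their rules don't affect L(Z0).) Restricted to the reachable nonterminals, every rule has the form A → t or A → t B, and no two rules for the same A share a first terminal. The grammar encodes a DFA — one run per string.

Unambiguous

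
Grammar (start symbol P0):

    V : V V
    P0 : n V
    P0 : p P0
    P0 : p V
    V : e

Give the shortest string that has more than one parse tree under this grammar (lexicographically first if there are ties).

length 2: no string has ≥2 trees
length 3: no string has ≥2 trees
length 4: n e e e has 2 parse trees

Two derivations of n e e e:
  P0 ⇒ n V ⇒ n V V ⇒ n V V V ⇒ n e V V ⇒ n e e V ⇒ n e e e
  P0 ⇒ n V ⇒ n V V ⇒ n e V ⇒ n e V V ⇒ n e e V ⇒ n e e e

n e e e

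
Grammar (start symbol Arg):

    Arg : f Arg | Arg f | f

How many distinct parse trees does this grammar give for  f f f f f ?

Parse trees for f f f f f (showing first 6 of 16):
  [Arg f [Arg f [Arg f [Arg f [Arg f]]]]]
  [Arg f [Arg f [Arg f [Arg [Arg f] f]]]]
  [Arg f [Arg f [Arg [Arg f [Arg f]] f]]]
  [Arg f [Arg f [Arg [Arg [Arg f] f] f]]]
  [Arg f [Arg [Arg f [Arg f [Arg f]]] f]]
  [Arg f [Arg [Arg f [Arg [Arg f] f]] f]]

16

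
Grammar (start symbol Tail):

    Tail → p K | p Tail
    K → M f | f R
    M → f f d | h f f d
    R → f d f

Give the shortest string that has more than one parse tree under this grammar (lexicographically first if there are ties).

p f f d f

length 5: p f f d f has 2 parse trees

Two derivations of p f f d f:
  Tail ⇒ p K ⇒ p M f ⇒ p f f d f
  Tail ⇒ p K ⇒ p f R ⇒ p f f d f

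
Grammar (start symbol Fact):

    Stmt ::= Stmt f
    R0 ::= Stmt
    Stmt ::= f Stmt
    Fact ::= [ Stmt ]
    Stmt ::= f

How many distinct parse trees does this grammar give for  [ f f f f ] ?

8

Parse trees for [ f f f f ]:
  [Fact [ [Stmt [Stmt [Stmt [Stmt f] f] f] f] ]]
  [Fact [ [Stmt [Stmt [Stmt f [Stmt f]] f] f] ]]
  [Fact [ [Stmt [Stmt f [Stmt [Stmt f] f]] f] ]]
  [Fact [ [Stmt [Stmt f [Stmt f [Stmt f]]] f] ]]
  [Fact [ [Stmt f [Stmt [Stmt [Stmt f] f] f]] ]]
  [Fact [ [Stmt f [Stmt [Stmt f [Stmt f]] f]] ]]
  [Fact [ [Stmt f [Stmt f [Stmt [Stmt f] f]]] ]]
  [Fact [ [Stmt f [Stmt f [Stmt f [Stmt f]]]] ]]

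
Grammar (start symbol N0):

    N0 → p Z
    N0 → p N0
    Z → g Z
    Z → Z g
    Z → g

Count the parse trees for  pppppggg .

Parse trees for pppppggg:
  [N0 p [N0 p [N0 p [N0 p [N0 p [Z g [Z g [Z g]]]]]]]]
  [N0 p [N0 p [N0 p [N0 p [N0 p [Z g [Z [Z g] g]]]]]]]
  [N0 p [N0 p [N0 p [N0 p [N0 p [Z [Z g [Z g]] g]]]]]]
  [N0 p [N0 p [N0 p [N0 p [N0 p [Z [Z [Z g] g] g]]]]]]

4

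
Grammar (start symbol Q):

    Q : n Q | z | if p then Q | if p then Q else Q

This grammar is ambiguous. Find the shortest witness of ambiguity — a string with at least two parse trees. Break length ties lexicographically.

length 1: no string has ≥2 trees
length 2: no string has ≥2 trees
length 3: no string has ≥2 trees
length 4: no string has ≥2 trees
length 5: no string has ≥2 trees
length 6: no string has ≥2 trees
length 7: no string has ≥2 trees
length 8: no string has ≥2 trees
length 9: if p then if p then z else z has 2 parse trees

Two derivations of if p then if p then z else z:
  Q ⇒ if p then Q ⇒ if p then if p then Q else Q ⇒ if p then if p then z else Q ⇒ if p then if p then z else z
  Q ⇒ if p then Q else Q ⇒ if p then if p then Q else Q ⇒ if p then if p then z else Q ⇒ if p then if p then z else z

if p then if p then z else z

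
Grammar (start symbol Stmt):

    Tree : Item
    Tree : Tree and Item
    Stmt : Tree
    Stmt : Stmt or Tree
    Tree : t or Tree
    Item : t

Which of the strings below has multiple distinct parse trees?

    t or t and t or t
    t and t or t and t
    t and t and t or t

t or t and t or t: 3 trees
t and t or t and t: 1 tree
t and t and t or t: 1 tree

t or t and t or t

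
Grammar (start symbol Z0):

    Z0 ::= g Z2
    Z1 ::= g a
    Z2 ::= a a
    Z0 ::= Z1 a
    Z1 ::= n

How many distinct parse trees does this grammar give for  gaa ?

Parse trees for gaa:
  [Z0 g [Z2 a a]]
  [Z0 [Z1 g a] a]

2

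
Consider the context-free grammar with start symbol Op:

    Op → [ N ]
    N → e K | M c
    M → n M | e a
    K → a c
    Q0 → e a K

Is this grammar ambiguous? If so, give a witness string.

Ambiguous

Witness: [ e a c ]

Derivation 1: Op ⇒ [ N ] ⇒ [ e K ] ⇒ [ e a c ]
Derivation 2: Op ⇒ [ N ] ⇒ [ M c ] ⇒ [ e a c ]

Two distinct leftmost derivations for the same string.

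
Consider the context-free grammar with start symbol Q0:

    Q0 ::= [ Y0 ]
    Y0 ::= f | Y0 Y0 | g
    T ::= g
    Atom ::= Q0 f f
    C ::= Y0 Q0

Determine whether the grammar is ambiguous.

Witness: [ f f f ]

Derivation 1: Q0 ⇒ [ Y0 ] ⇒ [ Y0 Y0 ] ⇒ [ f Y0 ] ⇒ [ f Y0 Y0 ] ⇒ [ f f Y0 ] ⇒ [ f f f ]
Derivation 2: Q0 ⇒ [ Y0 ] ⇒ [ Y0 Y0 ] ⇒ [ Y0 Y0 Y0 ] ⇒ [ f Y0 Y0 ] ⇒ [ f f Y0 ] ⇒ [ f f f ]

Two distinct leftmost derivations for the same string.

Ambiguous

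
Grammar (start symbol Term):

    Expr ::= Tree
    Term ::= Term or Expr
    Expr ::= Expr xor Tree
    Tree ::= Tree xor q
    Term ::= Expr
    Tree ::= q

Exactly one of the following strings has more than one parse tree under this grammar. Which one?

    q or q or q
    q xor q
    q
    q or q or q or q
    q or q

q xor q

q or q or q: 1 tree
q xor q: 2 trees
q: 1 tree
q or q or q or q: 1 tree
q or q: 1 tree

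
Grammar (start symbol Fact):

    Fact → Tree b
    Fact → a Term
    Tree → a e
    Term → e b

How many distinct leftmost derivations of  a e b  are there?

2

Parse trees for a e b:
  [Fact [Tree a e] b]
  [Fact a [Term e b]]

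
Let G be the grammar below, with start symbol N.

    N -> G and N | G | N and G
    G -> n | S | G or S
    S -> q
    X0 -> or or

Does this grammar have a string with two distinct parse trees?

Witness: n and n

Derivation 1: N ⇒ G and N ⇒ n and N ⇒ n and G ⇒ n and n
Derivation 2: N ⇒ N and G ⇒ G and G ⇒ n and G ⇒ n and n

Two distinct leftmost derivations for the same string.

Ambiguous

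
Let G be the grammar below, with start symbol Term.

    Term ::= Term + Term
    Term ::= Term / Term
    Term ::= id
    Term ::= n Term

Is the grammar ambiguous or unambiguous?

Witness: n id + id

Derivation 1: Term ⇒ Term + Term ⇒ n Term + Term ⇒ n id + Term ⇒ n id + id
Derivation 2: Term ⇒ n Term ⇒ n Term + Term ⇒ n id + Term ⇒ n id + id

Two distinct leftmost derivations for the same string.

Ambiguous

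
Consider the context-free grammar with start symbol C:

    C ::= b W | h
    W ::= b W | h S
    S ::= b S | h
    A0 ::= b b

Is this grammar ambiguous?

Only C, W, S are reachable from C; ignoring the rest: The reachable rules are right-linear with at most one rule per (nonterminal, next-terminal) pair. Each input token forces the next rule, so parsing is deterministic.

Unambiguous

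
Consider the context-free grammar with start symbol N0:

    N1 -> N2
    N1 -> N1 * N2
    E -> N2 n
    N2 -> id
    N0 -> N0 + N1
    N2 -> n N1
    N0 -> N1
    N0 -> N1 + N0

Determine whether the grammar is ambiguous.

Witness: id + id

Derivation 1: N0 ⇒ N0 + N1 ⇒ N1 + N1 ⇒ N2 + N1 ⇒ id + N1 ⇒ id + N2 ⇒ id + id
Derivation 2: N0 ⇒ N1 + N0 ⇒ N2 + N0 ⇒ id + N0 ⇒ id + N1 ⇒ id + N2 ⇒ id + id

Two distinct leftmost derivations for the same string.

Ambiguous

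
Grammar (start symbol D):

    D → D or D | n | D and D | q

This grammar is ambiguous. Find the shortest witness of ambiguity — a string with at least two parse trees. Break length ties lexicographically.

length 1: no string has ≥2 trees
length 3: no string has ≥2 trees
length 5: n and n and n has 2 parse trees

Two derivations of n and n and n:
  D ⇒ D and D ⇒ n and D ⇒ n and D and D ⇒ n and n and D ⇒ n and n and n
  D ⇒ D and D ⇒ D and D and D ⇒ n and D and D ⇒ n and n and D ⇒ n and n and n

n and n and n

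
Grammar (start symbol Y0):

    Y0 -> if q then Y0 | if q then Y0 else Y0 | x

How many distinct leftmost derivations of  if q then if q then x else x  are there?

Parse trees for if q then if q then x else x:
  [Y0 if q then [Y0 if q then [Y0 x] else [Y0 x]]]
  [Y0 if q then [Y0 if q then [Y0 x]] else [Y0 x]]

2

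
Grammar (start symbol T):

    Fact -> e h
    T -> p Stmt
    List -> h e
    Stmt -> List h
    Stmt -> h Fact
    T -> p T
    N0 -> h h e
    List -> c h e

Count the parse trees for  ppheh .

Parse trees for ppheh:
  [T p [T p [Stmt [List h e] h]]]
  [T p [T p [Stmt h [Fact e h]]]]

2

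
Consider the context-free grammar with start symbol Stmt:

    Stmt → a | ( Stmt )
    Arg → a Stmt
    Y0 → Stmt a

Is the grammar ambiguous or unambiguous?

Unambiguous

(Arg, Y0 are unreachable from Stmt, so their rules don't affect L(Stmt).) L(Stmt) is { openⁿ atom closeⁿ : n ≥ 0 }. The bracket depth fixes n, and the derivation is forced at every step.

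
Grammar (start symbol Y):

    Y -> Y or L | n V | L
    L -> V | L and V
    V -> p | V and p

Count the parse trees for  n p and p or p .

Parse trees for n p and p or p:
  [Y [Y n [V [V p] and p]] or [L [V p]]]

1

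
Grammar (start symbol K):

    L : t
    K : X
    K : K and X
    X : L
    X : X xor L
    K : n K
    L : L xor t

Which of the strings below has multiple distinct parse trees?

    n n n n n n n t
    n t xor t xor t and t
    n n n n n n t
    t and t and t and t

n n n n n n n t: 1 tree
n t xor t xor t and t: 8 trees
n n n n n n t: 1 tree
t and t and t and t: 1 tree

n t xor t xor t and t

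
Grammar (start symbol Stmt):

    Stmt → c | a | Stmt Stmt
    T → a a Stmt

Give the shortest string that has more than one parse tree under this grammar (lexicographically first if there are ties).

a a a

length 1: no string has ≥2 trees
length 2: no string has ≥2 trees
length 3: a a a has 2 parse trees

Two derivations of a a a:
  Stmt ⇒ Stmt Stmt ⇒ a Stmt ⇒ a Stmt Stmt ⇒ a a Stmt ⇒ a a a
  Stmt ⇒ Stmt Stmt ⇒ Stmt Stmt Stmt ⇒ a Stmt Stmt ⇒ a a Stmt ⇒ a a a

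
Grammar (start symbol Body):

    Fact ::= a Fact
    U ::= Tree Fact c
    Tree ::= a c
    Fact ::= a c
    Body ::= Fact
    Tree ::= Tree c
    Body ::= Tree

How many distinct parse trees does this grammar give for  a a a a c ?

1

Parse trees for a a a a c:
  [Body [Fact a [Fact a [Fact a [Fact a c]]]]]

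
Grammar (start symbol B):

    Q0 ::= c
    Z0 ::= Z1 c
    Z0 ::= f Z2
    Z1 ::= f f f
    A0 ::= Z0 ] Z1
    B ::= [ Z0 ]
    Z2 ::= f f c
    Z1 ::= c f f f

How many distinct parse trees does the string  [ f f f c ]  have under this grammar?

2

Parse trees for [ f f f c ]:
  [B [ [Z0 [Z1 f f f] c] ]]
  [B [ [Z0 f [Z2 f f c]] ]]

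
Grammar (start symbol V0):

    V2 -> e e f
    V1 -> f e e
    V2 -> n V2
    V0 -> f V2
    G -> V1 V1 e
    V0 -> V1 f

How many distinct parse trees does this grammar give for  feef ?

Parse trees for feef:
  [V0 f [V2 e e f]]
  [V0 [V1 f e e] f]

2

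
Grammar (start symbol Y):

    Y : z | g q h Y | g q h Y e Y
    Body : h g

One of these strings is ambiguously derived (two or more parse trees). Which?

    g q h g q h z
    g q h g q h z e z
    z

g q h g q h z: 1 tree
g q h g q h z e z: 2 trees
z: 1 tree

g q h g q h z e z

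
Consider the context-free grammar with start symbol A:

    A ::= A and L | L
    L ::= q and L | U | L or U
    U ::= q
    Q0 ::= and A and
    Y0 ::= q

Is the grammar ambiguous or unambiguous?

Ambiguous

Witness: q and q

Derivation 1: A ⇒ A and L ⇒ L and L ⇒ U and L ⇒ q and L ⇒ q and U ⇒ q and q
Derivation 2: A ⇒ L ⇒ q and L ⇒ q and U ⇒ q and q

Two distinct leftmost derivations for the same string.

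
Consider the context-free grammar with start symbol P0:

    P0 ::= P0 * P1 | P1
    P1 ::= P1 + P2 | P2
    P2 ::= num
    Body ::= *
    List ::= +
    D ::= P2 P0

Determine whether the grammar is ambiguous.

(Body, List, D are unreachable from P0, so their rules don't affect L(P0).) The grammar is stratified — P0 handles '*' (left-recursive), P1 handles '+', P2 atoms. Each operator has a fixed associativity and precedence level, so every string has one parse.

Unambiguous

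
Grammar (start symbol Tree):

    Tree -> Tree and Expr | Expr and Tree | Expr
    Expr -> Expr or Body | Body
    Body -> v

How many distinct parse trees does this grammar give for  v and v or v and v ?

Parse trees for v and v or v and v:
  [Tree [Tree [Tree [Expr [Body v]]] and [Expr [Expr [Body v]] or [Body v]]] and [Expr [Body v]]]
  [Tree [Tree [Expr [Body v]] and [Tree [Expr [Expr [Body v]] or [Body v]]]] and [Expr [Body v]]]
  [Tree [Expr [Body v]] and [Tree [Tree [Expr [Expr [Body v]] or [Body v]]] and [Expr [Body v]]]]
  [Tree [Expr [Body v]] and [Tree [Expr [Expr [Body v]] or [Body v]] and [Tree [Expr [Body v]]]]]

4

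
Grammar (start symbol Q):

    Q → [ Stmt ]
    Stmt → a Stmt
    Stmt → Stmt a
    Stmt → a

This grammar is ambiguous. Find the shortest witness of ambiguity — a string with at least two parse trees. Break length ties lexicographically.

[ a a ]

length 3: no string has ≥2 trees
length 4: [ a a ] has 2 parse trees

Two derivations of [ a a ]:
  Q ⇒ [ Stmt ] ⇒ [ a Stmt ] ⇒ [ a a ]
  Q ⇒ [ Stmt ] ⇒ [ Stmt a ] ⇒ [ a a ]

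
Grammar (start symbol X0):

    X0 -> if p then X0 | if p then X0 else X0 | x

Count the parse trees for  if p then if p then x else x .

2

Parse trees for if p then if p then x else x:
  [X0 if p then [X0 if p then [X0 x] else [X0 x]]]
  [X0 if p then [X0 if p then [X0 x]] else [X0 x]]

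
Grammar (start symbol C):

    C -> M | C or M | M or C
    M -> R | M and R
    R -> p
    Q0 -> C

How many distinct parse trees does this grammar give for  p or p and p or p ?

4

Parse trees for p or p and p or p:
  [C [C [C [M [R p]]] or [M [M [R p]] and [R p]]] or [M [R p]]]
  [C [C [M [R p]] or [C [M [M [R p]] and [R p]]]] or [M [R p]]]
  [C [M [R p]] or [C [C [M [M [R p]] and [R p]]] or [M [R p]]]]
  [C [M [R p]] or [C [M [M [R p]] and [R p]] or [C [M [R p]]]]]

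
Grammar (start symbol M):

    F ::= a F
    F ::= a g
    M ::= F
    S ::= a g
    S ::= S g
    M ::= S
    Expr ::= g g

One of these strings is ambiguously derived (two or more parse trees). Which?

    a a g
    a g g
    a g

a g

a a g: 1 tree
a g g: 1 tree
a g: 2 trees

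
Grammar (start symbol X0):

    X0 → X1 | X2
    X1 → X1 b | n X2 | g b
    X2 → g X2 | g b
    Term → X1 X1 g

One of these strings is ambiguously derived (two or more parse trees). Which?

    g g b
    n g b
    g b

g g b: 1 tree
n g b: 1 tree
g b: 2 trees

g b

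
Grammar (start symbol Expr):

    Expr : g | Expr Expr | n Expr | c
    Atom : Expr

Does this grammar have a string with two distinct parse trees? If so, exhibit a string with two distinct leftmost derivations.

Witness: c c c

Derivation 1: Expr ⇒ Expr Expr ⇒ Expr Expr Expr ⇒ c Expr Expr ⇒ c c Expr ⇒ c c c
Derivation 2: Expr ⇒ Expr Expr ⇒ c Expr ⇒ c Expr Expr ⇒ c c Expr ⇒ c c c

Two distinct leftmost derivations for the same string.

Ambiguous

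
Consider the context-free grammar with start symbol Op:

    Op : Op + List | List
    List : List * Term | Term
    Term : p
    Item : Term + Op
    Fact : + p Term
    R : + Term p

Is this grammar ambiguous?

Only Op, List, Term are reachable from Op; ignoring the rest: The grammar is stratified — Op handles '+' (left-recursive), List handles '*', Term atoms. Each operator has a fixed associativity and precedence level, so every string has one parse.

Unambiguous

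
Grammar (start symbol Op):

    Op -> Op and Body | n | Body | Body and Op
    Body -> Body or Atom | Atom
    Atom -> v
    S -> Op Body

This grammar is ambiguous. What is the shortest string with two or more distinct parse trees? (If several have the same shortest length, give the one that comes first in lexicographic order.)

length 1: no string has ≥2 trees
length 3: v and v has 2 parse trees

Two derivations of v and v:
  Op ⇒ Op and Body ⇒ Body and Body ⇒ Atom and Body ⇒ v and Body ⇒ v and Atom ⇒ v and v
  Op ⇒ Body and Op ⇒ Atom and Op ⇒ v and Op ⇒ v and Body ⇒ v and Atom ⇒ v and v

v and v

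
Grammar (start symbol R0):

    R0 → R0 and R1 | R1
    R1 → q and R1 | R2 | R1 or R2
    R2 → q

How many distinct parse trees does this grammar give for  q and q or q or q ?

Parse trees for q and q or q or q:
  [R0 [R0 [R1 [R2 q]]] and [R1 [R1 [R1 [R2 q]] or [R2 q]] or [R2 q]]]
  [R0 [R1 q and [R1 [R1 [R1 [R2 q]] or [R2 q]] or [R2 q]]]]
  [R0 [R1 [R1 q and [R1 [R1 [R2 q]] or [R2 q]]] or [R2 q]]]
  [R0 [R1 [R1 [R1 q and [R1 [R2 q]]] or [R2 q]] or [R2 q]]]

4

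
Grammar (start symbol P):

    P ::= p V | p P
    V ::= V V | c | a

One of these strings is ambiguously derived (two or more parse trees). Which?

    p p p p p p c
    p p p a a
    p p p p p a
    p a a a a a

p p p p p p c: 1 tree
p p p a a: 1 tree
p p p p p a: 1 tree
p a a a a a: 14 trees

p a a a a a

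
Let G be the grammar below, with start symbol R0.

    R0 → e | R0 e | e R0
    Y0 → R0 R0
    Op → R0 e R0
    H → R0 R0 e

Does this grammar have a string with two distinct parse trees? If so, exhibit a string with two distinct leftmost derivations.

Witness: e e

Derivation 1: R0 ⇒ R0 e ⇒ e e
Derivation 2: R0 ⇒ e R0 ⇒ e e

Two distinct leftmost derivations for the same string.

Ambiguous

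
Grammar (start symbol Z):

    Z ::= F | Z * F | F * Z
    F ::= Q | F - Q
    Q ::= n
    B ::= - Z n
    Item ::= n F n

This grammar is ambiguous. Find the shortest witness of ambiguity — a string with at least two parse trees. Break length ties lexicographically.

length 1: no string has ≥2 trees
length 3: n * n has 2 parse trees

Two derivations of n * n:
  Z ⇒ Z * F ⇒ F * F ⇒ Q * F ⇒ n * F ⇒ n * Q ⇒ n * n
  Z ⇒ F * Z ⇒ Q * Z ⇒ n * Z ⇒ n * F ⇒ n * Q ⇒ n * n

n * n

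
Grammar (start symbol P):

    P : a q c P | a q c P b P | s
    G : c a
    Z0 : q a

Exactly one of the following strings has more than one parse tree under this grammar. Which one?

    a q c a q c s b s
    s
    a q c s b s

a q c a q c s b s: 2 trees
s: 1 tree
a q c s b s: 1 tree

a q c a q c s b s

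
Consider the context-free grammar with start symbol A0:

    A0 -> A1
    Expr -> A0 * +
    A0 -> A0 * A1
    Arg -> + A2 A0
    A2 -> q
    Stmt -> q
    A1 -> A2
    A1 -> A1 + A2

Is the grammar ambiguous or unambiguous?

Unambiguous

Only A0, A1, A2 are reachable from A0; ignoring the rest: A0 → A0 * A1 | A1  ;  A1 → A1 + A2 | A2  — a left-associative chain with A2 at the bottom. Each string factors uniquely by precedence.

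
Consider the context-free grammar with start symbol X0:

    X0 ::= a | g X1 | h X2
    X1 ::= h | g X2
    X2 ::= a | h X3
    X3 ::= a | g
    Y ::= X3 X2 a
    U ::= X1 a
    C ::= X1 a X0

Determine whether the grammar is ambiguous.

Unambiguous

(Y, U, C are unreachable from X0, so their rules don't affect L(X0).) Restricted to the reachable nonterminals, every rule has the form A → t or A → t B, and no two rules for the same A share a first terminal. The grammar encodes a DFA — one run per string.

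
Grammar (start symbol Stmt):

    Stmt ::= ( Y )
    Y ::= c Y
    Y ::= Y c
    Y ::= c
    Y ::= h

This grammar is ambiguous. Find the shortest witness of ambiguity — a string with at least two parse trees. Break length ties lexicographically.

length 3: no string has ≥2 trees
length 4: ( c c ) has 2 parse trees

Two derivations of ( c c ):
  Stmt ⇒ ( Y ) ⇒ ( c Y ) ⇒ ( c c )
  Stmt ⇒ ( Y ) ⇒ ( Y c ) ⇒ ( c c )

( c c )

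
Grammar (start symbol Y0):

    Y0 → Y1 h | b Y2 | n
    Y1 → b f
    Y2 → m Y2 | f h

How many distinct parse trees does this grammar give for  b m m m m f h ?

1

Parse trees for b m m m m f h:
  [Y0 b [Y2 m [Y2 m [Y2 m [Y2 m [Y2 f h]]]]]]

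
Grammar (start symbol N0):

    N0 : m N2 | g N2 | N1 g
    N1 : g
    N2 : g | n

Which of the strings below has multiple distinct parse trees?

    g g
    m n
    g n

g g: 2 trees
m n: 1 tree
g n: 1 tree

g g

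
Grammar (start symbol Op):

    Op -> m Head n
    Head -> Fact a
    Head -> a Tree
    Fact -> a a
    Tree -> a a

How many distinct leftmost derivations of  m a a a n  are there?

Parse trees for m a a a n:
  [Op m [Head [Fact a a] a] n]
  [Op m [Head a [Tree a a]] n]

2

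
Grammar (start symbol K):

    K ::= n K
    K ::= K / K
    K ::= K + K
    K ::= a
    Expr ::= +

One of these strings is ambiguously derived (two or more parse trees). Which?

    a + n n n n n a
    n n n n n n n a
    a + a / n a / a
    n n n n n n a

a + n n n n n a: 1 tree
n n n n n n n a: 1 tree
a + a / n a / a: 7 trees
n n n n n n a: 1 tree

a + a / n a / a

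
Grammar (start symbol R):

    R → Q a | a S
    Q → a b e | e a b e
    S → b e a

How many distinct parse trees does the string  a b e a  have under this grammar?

2

Parse trees for a b e a:
  [R [Q a b e] a]
  [R a [S b e a]]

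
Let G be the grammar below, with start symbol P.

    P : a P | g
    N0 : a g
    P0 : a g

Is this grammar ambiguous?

Only P is reachable from P; ignoring the rest: Restricted to the reachable nonterminals, every rule has the form A → t or A → t B, and no two rules for the same A share a first terminal. The grammar encodes a DFA — one run per string.

Unambiguous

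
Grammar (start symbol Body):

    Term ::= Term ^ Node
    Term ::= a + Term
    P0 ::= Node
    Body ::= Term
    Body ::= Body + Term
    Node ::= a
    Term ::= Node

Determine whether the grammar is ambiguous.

Ambiguous

Witness: a + a

Derivation 1: Body ⇒ Term ⇒ a + Term ⇒ a + Node ⇒ a + a
Derivation 2: Body ⇒ Body + Term ⇒ Term + Term ⇒ Node + Term ⇒ a + Term ⇒ a + Node ⇒ a + a

Two distinct leftmost derivations for the same string.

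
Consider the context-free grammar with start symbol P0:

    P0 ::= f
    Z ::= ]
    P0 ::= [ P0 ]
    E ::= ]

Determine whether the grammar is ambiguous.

Unambiguous

(Z, E are unreachable from P0, so their rules don't affect L(P0).) Each string is a nest of matched brackets around a single atom. An opening bracket forces the recursive rule; an atom forces the base rule.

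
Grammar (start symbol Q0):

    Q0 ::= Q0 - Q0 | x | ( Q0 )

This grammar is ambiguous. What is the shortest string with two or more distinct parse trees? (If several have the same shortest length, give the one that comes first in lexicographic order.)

x - x - x

length 1: no string has ≥2 trees
length 3: no string has ≥2 trees
length 5: x - x - x has 2 parse trees

Two derivations of x - x - x:
  Q0 ⇒ Q0 - Q0 ⇒ Q0 - Q0 - Q0 ⇒ x - Q0 - Q0 ⇒ x - x - Q0 ⇒ x - x - x
  Q0 ⇒ Q0 - Q0 ⇒ x - Q0 ⇒ x - Q0 - Q0 ⇒ x - x - Q0 ⇒ x - x - x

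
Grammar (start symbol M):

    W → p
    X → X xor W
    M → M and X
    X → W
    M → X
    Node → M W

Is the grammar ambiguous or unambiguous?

Unambiguous

(Node is unreachable from M, so its rules don't affect L(M).) M → M and X | X  ;  X → X xor W | W  — a left-associative chain with W at the bottom. Each string factors uniquely by precedence.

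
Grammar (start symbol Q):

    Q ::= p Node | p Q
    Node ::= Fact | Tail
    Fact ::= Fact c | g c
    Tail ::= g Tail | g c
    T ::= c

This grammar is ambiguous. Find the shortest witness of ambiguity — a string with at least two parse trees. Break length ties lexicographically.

p g c

length 3: p g c has 2 parse trees

Two derivations of p g c:
  Q ⇒ p Node ⇒ p Fact ⇒ p g c
  Q ⇒ p Node ⇒ p Tail ⇒ p g c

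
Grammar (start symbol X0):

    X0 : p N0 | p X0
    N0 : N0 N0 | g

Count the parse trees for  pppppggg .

2

Parse trees for pppppggg:
  [X0 p [X0 p [X0 p [X0 p [X0 p [N0 [N0 g] [N0 [N0 g] [N0 g]]]]]]]]
  [X0 p [X0 p [X0 p [X0 p [X0 p [N0 [N0 [N0 g] [N0 g]] [N0 g]]]]]]]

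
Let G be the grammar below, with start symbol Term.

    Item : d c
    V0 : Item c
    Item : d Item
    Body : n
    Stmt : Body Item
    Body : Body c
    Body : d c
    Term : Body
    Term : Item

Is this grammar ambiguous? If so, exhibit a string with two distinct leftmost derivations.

Ambiguous

Witness: d c

Derivation 1: Term ⇒ Body ⇒ d c
Derivation 2: Term ⇒ Item ⇒ d c

Two distinct leftmost derivations for the same string.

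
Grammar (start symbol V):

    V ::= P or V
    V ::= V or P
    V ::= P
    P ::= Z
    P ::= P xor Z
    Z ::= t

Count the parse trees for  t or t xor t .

2

Parse trees for t or t xor t:
  [V [P [Z t]] or [V [P [P [Z t]] xor [Z t]]]]
  [V [V [P [Z t]]] or [P [P [Z t]] xor [Z t]]]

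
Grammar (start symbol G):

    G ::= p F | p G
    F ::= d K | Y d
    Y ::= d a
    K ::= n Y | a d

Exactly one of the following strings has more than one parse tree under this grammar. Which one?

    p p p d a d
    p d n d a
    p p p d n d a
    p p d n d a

p p p d a d: 2 trees
p d n d a: 1 tree
p p p d n d a: 1 tree
p p d n d a: 1 tree

p p p d a d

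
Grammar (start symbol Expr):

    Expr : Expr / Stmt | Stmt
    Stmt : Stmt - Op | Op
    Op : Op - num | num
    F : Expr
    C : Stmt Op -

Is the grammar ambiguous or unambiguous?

Witness: num - num

Derivation 1: Expr ⇒ Stmt ⇒ Stmt - Op ⇒ Op - Op ⇒ num - Op ⇒ num - num
Derivation 2: Expr ⇒ Stmt ⇒ Op ⇒ Op - num ⇒ num - num

Two distinct leftmost derivations for the same string.

Ambiguous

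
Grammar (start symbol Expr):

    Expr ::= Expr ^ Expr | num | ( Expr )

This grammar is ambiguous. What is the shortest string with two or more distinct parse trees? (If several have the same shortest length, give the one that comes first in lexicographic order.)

length 1: no string has ≥2 trees
length 3: no string has ≥2 trees
length 5: num ^ num ^ num has 2 parse trees

Two derivations of num ^ num ^ num:
  Expr ⇒ Expr ^ Expr ⇒ Expr ^ Expr ^ Expr ⇒ num ^ Expr ^ Expr ⇒ num ^ num ^ Expr ⇒ num ^ num ^ num
  Expr ⇒ Expr ^ Expr ⇒ num ^ Expr ⇒ num ^ Expr ^ Expr ⇒ num ^ num ^ Expr ⇒ num ^ num ^ num

num ^ num ^ num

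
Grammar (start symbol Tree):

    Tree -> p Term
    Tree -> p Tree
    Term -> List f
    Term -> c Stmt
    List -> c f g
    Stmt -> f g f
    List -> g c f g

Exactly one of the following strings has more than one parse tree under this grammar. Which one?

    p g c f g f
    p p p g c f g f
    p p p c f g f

p g c f g f: 1 tree
p p p g c f g f: 1 tree
p p p c f g f: 2 trees

p p p c f g f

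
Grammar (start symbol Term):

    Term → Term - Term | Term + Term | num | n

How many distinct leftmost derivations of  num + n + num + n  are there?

Parse trees for num + n + num + n:
  [Term [Term num] + [Term [Term n] + [Term [Term num] + [Term n]]]]
  [Term [Term num] + [Term [Term [Term n] + [Term num]] + [Term n]]]
  [Term [Term [Term num] + [Term n]] + [Term [Term num] + [Term n]]]
  [Term [Term [Term num] + [Term [Term n] + [Term num]]] + [Term n]]
  [Term [Term [Term [Term num] + [Term n]] + [Term num]] + [Term n]]

5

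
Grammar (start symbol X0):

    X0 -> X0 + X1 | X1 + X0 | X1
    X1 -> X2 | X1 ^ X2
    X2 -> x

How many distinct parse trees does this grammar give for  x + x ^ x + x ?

4

Parse trees for x + x ^ x + x:
  [X0 [X0 [X0 [X1 [X2 x]]] + [X1 [X1 [X2 x]] ^ [X2 x]]] + [X1 [X2 x]]]
  [X0 [X0 [X1 [X2 x]] + [X0 [X1 [X1 [X2 x]] ^ [X2 x]]]] + [X1 [X2 x]]]
  [X0 [X1 [X2 x]] + [X0 [X0 [X1 [X1 [X2 x]] ^ [X2 x]]] + [X1 [X2 x]]]]
  [X0 [X1 [X2 x]] + [X0 [X1 [X1 [X2 x]] ^ [X2 x]] + [X0 [X1 [X2 x]]]]]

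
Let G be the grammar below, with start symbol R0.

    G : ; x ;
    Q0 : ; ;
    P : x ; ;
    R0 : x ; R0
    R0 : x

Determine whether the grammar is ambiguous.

Unambiguous

(Q0, P, G are unreachable from R0, so their rules don't affect L(R0).) The reachable grammar is A → atom sep A | atom. Each atom is followed by either the separator (recurse) or end-of-string (stop) — no choice point.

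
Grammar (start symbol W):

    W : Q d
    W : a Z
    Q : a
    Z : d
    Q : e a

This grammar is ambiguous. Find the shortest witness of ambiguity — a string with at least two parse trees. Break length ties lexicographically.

a d

length 2: a d has 2 parse trees

Two derivations of a d:
  W ⇒ Q d ⇒ a d
  W ⇒ a Z ⇒ a d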